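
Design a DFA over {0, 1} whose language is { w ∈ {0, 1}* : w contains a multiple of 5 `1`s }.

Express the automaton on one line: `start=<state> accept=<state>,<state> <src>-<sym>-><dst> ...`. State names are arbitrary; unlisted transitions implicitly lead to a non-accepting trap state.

Keep the running count of `1`s modulo 5: each `1` advances along the cycle A → B → C → D → E → A while other symbols loop. Accept at A.
A 5-state machine:
       0  1 
>* A   A  B 
   B   B  C 
   C   C  D 
   D   D  E 
   E   E  A 
(> = start, * = accepting)

start=A accept=A A-0->A A-1->B B-0->B B-1->C C-0->C C-1->D D-0->D D-1->E E-0->E E-1->A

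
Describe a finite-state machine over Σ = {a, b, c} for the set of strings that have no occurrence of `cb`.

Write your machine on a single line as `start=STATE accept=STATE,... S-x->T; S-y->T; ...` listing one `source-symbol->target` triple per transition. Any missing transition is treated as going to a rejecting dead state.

start=s0; accept=s0,s1; s0-a->s0; s0-b->s0; s0-c->s1; s1-a->s0; s1-b->s2; s1-c->s1; s2-a->s2; s2-b->s2; s2-c->s2

Track partial matches of the forbidden pattern `cb`. State s2 is a dead state reached once `cb` has occurred; every other state accepts. s0 means no part of `cb` is currently matched.
        a   b   c  
>* s0   s0  s0  s1 
 * s1   s0  s2  s1 
   s2   s2  s2  s2 
(> = start, * = accepting)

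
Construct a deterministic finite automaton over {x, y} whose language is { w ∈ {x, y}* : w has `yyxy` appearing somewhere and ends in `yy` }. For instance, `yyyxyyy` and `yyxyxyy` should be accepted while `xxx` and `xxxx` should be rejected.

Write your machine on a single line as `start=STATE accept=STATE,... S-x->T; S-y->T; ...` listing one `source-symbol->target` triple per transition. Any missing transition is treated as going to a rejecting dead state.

start=q0; accept=q6; q0-x->q0; q0-y->q1; q1-x->q0; q1-y->q2; q2-x->q3; q2-y->q2; q3-x->q0; q3-y->q4; q4-x->q5; q4-y->q6; q5-x->q5; q5-y->q4; q6-x->q5; q6-y->q6

Build one automaton per condition and run them in lockstep. One (5 states) tracks whether and how much of `yyxy` has been seen; the other (3 states) tracks how much of the suffix `yy` has currently been matched. Each combined state is a pair, one component from each; accept when both components accept.
        x   y  
>  q0   q0  q1 
   q1   q0  q2 
   q2   q3  q2 
   q3   q0  q4 
   q4   q5  q6 
   q5   q5  q4 
 * q6   q5  q6 
(> = start, * = accepting)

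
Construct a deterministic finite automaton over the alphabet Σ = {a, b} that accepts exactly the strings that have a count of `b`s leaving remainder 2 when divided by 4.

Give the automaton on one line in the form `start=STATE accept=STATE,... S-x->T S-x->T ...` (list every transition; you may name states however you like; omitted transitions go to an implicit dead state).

Keep the running count of `b`s modulo 4: each `b` advances along the cycle S0 → S1 → S2 → S3 → S0 while other symbols loop. Accept at S2.
4 states suffice.
        a   b  
>  S0   S0  S1 
   S1   S1  S2 
 * S2   S2  S3 
   S3   S3  S0 
(> = start, * = accepting)

start=S0 accept=S2 S0-a->S0 S0-b->S1 S1-a->S1 S1-b->S2 S2-a->S2 S2-b->S3 S3-a->S3 S3-b->S0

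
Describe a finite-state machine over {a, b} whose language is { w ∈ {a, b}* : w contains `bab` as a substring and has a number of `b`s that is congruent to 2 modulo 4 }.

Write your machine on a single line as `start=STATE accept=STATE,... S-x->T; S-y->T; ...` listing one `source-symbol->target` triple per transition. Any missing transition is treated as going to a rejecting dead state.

Build one automaton per condition and run them in lockstep. One (4 states) tracks whether and how much of `bab` has been seen; the other (4 states) tracks the count of `b`s modulo 4. Each combined state is a pair, one component from each; accept when both components accept.
A 16-state machine:
          a    b  
>  q0     q0   q1 
   q1     q2   q3 
   q2     q4   q5 
   q3     q6   q7 
   q4     q4   q3 
 * q5     q5   q8 
   q6     q9   q8 
   q7    q10  q11 
   q8     q8  q12 
   q9     q9   q7 
   q10   q13  q12 
   q11   q14   q1 
   q12   q12  q15 
   q13   q13  q11 
   q14    q0  q15 
   q15   q15   q5 
(> = start, * = accepting)

start=q0; accept=q5; q0-a->q0; q0-b->q1; q1-a->q2; q1-b->q3; q2-a->q4; q2-b->q5; q3-a->q6; q3-b->q7; q4-a->q4; q4-b->q3; q5-a->q5; q5-b->q8; q6-a->q9; q6-b->q8; q7-a->q10; q7-b->q11; q8-a->q8; q8-b->q12; q9-a->q9; q9-b->q7; q10-a->q13; q10-b->q12; q11-a->q14; q11-b->q1; q12-a->q12; q12-b->q15; q13-a->q13; q13-b->q11; q14-a->q0; q14-b->q15; q15-a->q15; q15-b->q5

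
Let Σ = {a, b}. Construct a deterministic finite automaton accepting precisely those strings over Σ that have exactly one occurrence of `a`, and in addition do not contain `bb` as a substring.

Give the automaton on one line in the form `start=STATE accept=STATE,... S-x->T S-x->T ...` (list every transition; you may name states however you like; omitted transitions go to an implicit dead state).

Handle the two conditions separately and then intersect. One (3 states) tracks the count of `a`s, saturating at 2; the other (3 states) tracks partial matches of the forbidden pattern `bb`. Each combined state is a pair, one component from each; accept when both components accept.
A 9-state machine:
        a   b  
>  q0   q1  q2 
 * q1   q3  q4 
   q2   q1  q5 
   q3   q3  q6 
 * q4   q3  q7 
   q5   q7  q5 
   q6   q3  q8 
   q7   q8  q7 
   q8   q8  q8 
(> = start, * = accepting)

start=q0 accept=q1,q4 q0-a->q1 q0-b->q2 q1-a->q3 q1-b->q4 q2-a->q1 q2-b->q5 q3-a->q3 q3-b->q6 q4-a->q3 q4-b->q7 q5-a->q7 q5-b->q5 q6-a->q3 q6-b->q8 q7-a->q8 q7-b->q7 q8-a->q8 q8-b->q8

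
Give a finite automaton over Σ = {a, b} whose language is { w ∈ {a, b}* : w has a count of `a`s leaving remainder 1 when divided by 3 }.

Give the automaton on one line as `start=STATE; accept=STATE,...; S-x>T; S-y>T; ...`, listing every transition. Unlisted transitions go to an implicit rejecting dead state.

The only thing that matters is how many `a`s have appeared, reduced mod 3. Use one state per residue: q0 for 0, …, q2 for 2. Reading `a` moves to the next residue; anything else stays put. q1 is accepting.
With 3 states:
        a   b  
>  q0   q1  q0 
 * q1   q2  q1 
   q2   q0  q2 
(> = start, * = accepting)

start=q0; accept=q1; q0-a>q1; q0-b>q0; q1-a>q2; q1-b>q1; q2-a>q0; q2-b>q2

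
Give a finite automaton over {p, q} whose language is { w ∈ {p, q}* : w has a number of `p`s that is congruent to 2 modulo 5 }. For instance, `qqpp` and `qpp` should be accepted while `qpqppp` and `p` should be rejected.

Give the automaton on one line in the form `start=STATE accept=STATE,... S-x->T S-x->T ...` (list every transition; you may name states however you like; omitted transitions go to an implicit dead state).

The only thing that matters is how many `p`s have appeared, reduced mod 5. Use one state per residue: A for 0, …, E for 4. Reading `p` moves to the next residue; anything else stays put. C is accepting.
A 5-state machine:
       p  q 
>  A   B  A 
   B   C  B 
 * C   D  C 
   D   E  D 
   E   A  E 
(> = start, * = accepting)

start=A accept=C A-p->B A-q->A B-p->C B-q->B C-p->D C-q->C D-p->E D-q->D E-p->A E-q->E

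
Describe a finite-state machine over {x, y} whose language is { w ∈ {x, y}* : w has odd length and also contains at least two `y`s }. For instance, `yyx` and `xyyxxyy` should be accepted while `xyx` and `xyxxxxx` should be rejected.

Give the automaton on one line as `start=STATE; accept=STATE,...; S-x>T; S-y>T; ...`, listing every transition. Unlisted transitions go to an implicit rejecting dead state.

Build one automaton per condition and run them in lockstep. The first has 2 states tracking the input length modulo 2; the second has 4 states tracking the count of `y`s, saturating at 3. A product state is a pair (one from each), accepting exactly when both do.
8 states suffice.
        x   y  
>  s0   s1  s2 
   s1   s0  s3 
   s2   s3  s4 
   s3   s2  s5 
   s4   s5  s6 
 * s5   s4  s7 
 * s6   s7  s7 
   s7   s6  s6 
(> = start, * = accepting)

start=s0; accept=s5,s6; s0-x>s1; s0-y>s2; s1-x>s0; s1-y>s3; s2-x>s3; s2-y>s4; s3-x>s2; s3-y>s5; s4-x>s5; s4-y>s6; s5-x>s4; s5-y>s7; s6-x>s7; s6-y>s7; s7-x>s6; s7-y>s6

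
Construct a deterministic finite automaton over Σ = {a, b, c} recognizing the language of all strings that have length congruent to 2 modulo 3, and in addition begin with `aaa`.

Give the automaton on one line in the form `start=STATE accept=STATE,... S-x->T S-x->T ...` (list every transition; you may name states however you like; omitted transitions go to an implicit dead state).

Handle the two conditions separately and then intersect. The first has 3 states tracking the input length modulo 3; the second has 5 states tracking whether the input so far still matches the prefix `aaa`. A product state is a pair (one from each), accepting exactly when both do. Equivalent product states are then merged.
With 7 states:
        a   b   c  
>  q0   q1  q2  q2 
   q1   q3  q2  q2 
   q2   q2  q2  q2 
   q3   q4  q2  q2 
   q4   q5  q5  q5 
   q5   q6  q6  q6 
 * q6   q4  q4  q4 
(> = start, * = accepting)

start=q0 accept=q6 q0-a->q1 q0-b->q2 q0-c->q2 q1-a->q3 q1-b->q2 q1-c->q2 q2-a->q2 q2-b->q2 q2-c->q2 q3-a->q4 q3-b->q2 q3-c->q2 q4-a->q5 q4-b->q5 q4-c->q5 q5-a->q6 q5-b->q6 q5-c->q6 q6-a->q4 q6-b->q4 q6-c->q4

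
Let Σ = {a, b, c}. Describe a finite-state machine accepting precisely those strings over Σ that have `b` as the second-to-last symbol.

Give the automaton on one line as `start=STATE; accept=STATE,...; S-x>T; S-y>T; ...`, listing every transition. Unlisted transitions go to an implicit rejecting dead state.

Because acceptance depends on a position counted from the end, the machine has to buffer the most recent 2 symbols. Make each state the string of the last up-to-2 symbols read; on input `x` shift the window left and append `x`. Accept when the buffered window has length 2 and begins with `b`.
With 13 states:
          a    b    c  
>  q0     q1   q2   q3 
   q1     q4   q5   q6 
   q2     q7   q8   q9 
   q3    q10  q11  q12 
   q4     q4   q5   q6 
   q5     q7   q8   q9 
   q6    q10  q11  q12 
 * q7     q4   q5   q6 
 * q8     q7   q8   q9 
 * q9    q10  q11  q12 
   q10    q4   q5   q6 
   q11    q7   q8   q9 
   q12   q10  q11  q12 
(> = start, * = accepting)

start=q0; accept=q7,q8,q9; q0-a>q1; q0-b>q2; q0-c>q3; q1-a>q4; q1-b>q5; q1-c>q6; q2-a>q7; q2-b>q8; q2-c>q9; q3-a>q10; q3-b>q11; q3-c>q12; q4-a>q4; q4-b>q5; q4-c>q6; q5-a>q7; q5-b>q8; q5-c>q9; q6-a>q10; q6-b>q11; q6-c>q12; q7-a>q4; q7-b>q5; q7-c>q6; q8-a>q7; q8-b>q8; q8-c>q9; q9-a>q10; q9-b>q11; q9-c>q12; q10-a>q4; q10-b>q5; q10-c>q6; q11-a>q7; q11-b>q8; q11-c>q9; q12-a>q10; q12-b>q11; q12-c>q12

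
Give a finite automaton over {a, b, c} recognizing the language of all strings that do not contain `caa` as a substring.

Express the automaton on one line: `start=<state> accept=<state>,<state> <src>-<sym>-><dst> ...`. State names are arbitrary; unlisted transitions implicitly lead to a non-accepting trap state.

start=s0 accept=s0,s1,s2 s0-a->s0 s0-b->s0 s0-c->s1 s1-a->s2 s1-b->s0 s1-c->s1 s2-a->s3 s2-b->s0 s2-c->s1 s3-a->s3 s3-b->s3 s3-c->s3

This is the complement of 'contains `caa`'. Use the same substring-matching states — s0 through s3 holding how much of `caa` has just been matched — but flip the accepting set: everything except the trap s3 accepts.
A 4-state machine:
        a   b   c  
>* s0   s0  s0  s1 
 * s1   s2  s0  s1 
 * s2   s3  s0  s1 
   s3   s3  s3  s3 
(> = start, * = accepting)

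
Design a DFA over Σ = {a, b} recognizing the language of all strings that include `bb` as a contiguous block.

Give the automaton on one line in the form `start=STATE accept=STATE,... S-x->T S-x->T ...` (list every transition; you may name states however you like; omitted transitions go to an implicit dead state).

States s0..s1 record the length of the longest prefix of `bb` that matches the current input suffix. Reaching s2 means `bb` has been seen, and we stay there forever. Accept from s2.
        a   b  
>  s0   s0  s1 
   s1   s0  s2 
 * s2   s2  s2 
(> = start, * = accepting)

start=s0 accept=s2 s0-a->s0 s0-b->s1 s1-a->s0 s1-b->s2 s2-a->s2 s2-b->s2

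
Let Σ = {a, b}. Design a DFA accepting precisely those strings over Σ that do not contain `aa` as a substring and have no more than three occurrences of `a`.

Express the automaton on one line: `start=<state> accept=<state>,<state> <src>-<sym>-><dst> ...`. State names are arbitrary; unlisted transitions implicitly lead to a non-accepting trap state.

start=q0 accept=q0,q1,q3,q5,q7,q8,q9 q0-a->q1 q0-b->q0 q1-a->q2 q1-b->q3 q2-a->q4 q2-b->q2 q3-a->q5 q3-b->q3 q4-a->q6 q4-b->q4 q5-a->q4 q5-b->q7 q6-a->q6 q6-b->q6 q7-a->q8 q7-b->q7 q8-a->q6 q8-b->q9 q9-a->q10 q9-b->q9 q10-a->q6 q10-b->q11 q11-a->q10 q11-b->q11

Handle the two conditions separately and then intersect. The first has 3 states tracking partial matches of the forbidden pattern `aa`; the second has 5 states tracking the count of `a`s, saturating at 4. A product state is a pair (one from each), accepting exactly when both do.
A 12-state machine:
          a    b  
>* q0     q1   q0 
 * q1     q2   q3 
   q2     q4   q2 
 * q3     q5   q3 
   q4     q6   q4 
 * q5     q4   q7 
   q6     q6   q6 
 * q7     q8   q7 
 * q8     q6   q9 
 * q9    q10   q9 
   q10    q6  q11 
   q11   q10  q11 
(> = start, * = accepting)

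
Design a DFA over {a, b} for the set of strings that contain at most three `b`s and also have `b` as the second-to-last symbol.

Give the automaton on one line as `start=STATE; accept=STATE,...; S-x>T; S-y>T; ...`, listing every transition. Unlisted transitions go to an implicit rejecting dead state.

Handle the two conditions separately and then intersect. One (5 states) tracks the count of `b`s, saturating at 4; the other (7 states) tracks the last 2 symbols read. Each combined state is a pair, one component from each; accept when both components accept. Equivalent product states are then merged.
          a    b  
>  q0     q0   q1 
   q1     q2   q3 
 * q2     q4   q5 
 * q3     q6   q7 
   q4     q4   q5 
   q5     q6   q7 
 * q6     q8   q9 
 * q7    q10  q11 
   q8     q8   q9 
   q9    q10  q11 
 * q10   q11  q11 
   q11   q11  q11 
(> = start, * = accepting)

start=q0; accept=q2,q3,q6,q7,q10; q0-a>q0; q0-b>q1; q1-a>q2; q1-b>q3; q2-a>q4; q2-b>q5; q3-a>q6; q3-b>q7; q4-a>q4; q4-b>q5; q5-a>q6; q5-b>q7; q6-a>q8; q6-b>q9; q7-a>q10; q7-b>q11; q8-a>q8; q8-b>q9; q9-a>q10; q9-b>q11; q10-a>q11; q10-b>q11; q11-a>q11; q11-b>q11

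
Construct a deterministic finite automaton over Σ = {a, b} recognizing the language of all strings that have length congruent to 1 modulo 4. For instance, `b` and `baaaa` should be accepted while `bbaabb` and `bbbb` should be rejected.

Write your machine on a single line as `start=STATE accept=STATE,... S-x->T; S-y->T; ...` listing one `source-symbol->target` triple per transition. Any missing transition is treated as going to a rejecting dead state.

start=q0; accept=q1; q0-a->q1; q0-b->q1; q1-a->q2; q1-b->q2; q2-a->q3; q2-b->q3; q3-a->q0; q3-b->q0

Count input length modulo 4: every symbol advances one step around the cycle q0 → q1 → q2 → q3 → q0. Accept at q1.
With 4 states:
        a   b  
>  q0   q1  q1 
 * q1   q2  q2 
   q2   q3  q3 
   q3   q0  q0 
(> = start, * = accepting)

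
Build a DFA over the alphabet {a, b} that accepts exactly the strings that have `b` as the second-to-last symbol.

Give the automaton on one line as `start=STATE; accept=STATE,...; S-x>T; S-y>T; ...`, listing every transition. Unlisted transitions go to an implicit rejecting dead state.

start=q0; accept=q5,q6; q0-a>q1; q0-b>q2; q1-a>q3; q1-b>q4; q2-a>q5; q2-b>q6; q3-a>q3; q3-b>q4; q4-a>q5; q4-b>q6; q5-a>q3; q5-b>q4; q6-a>q5; q6-b>q6

Because acceptance depends on a position counted from the end, the machine has to buffer the most recent 2 symbols. Make each state the string of the last up-to-2 symbols read; on input `x` shift the window left and append `x`. Accept when the buffered window has length 2 and begins with `b`.
        a   b  
>  q0   q1  q2 
   q1   q3  q4 
   q2   q5  q6 
   q3   q3  q4 
   q4   q5  q6 
 * q5   q3  q4 
 * q6   q5  q6 
(> = start, * = accepting)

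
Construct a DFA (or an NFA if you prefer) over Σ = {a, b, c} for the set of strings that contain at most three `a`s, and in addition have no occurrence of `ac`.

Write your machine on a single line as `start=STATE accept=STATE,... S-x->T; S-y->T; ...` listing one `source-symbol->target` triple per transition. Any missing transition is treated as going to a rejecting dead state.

start=S0; accept=S0,S1,S2,S3,S5,S6,S7; S0-a->S1; S0-b->S0; S0-c->S0; S1-a->S2; S1-b->S3; S1-c->S4; S2-a->S5; S2-b->S6; S2-c->S4; S3-a->S2; S3-b->S3; S3-c->S3; S4-a->S4; S4-b->S4; S4-c->S4; S5-a->S4; S5-b->S7; S5-c->S4; S6-a->S5; S6-b->S6; S6-c->S6; S7-a->S4; S7-b->S7; S7-c->S7

Build one automaton per condition and run them in lockstep. One (5 states) tracks the count of `a`s, saturating at 4; the other (3 states) tracks partial matches of the forbidden pattern `ac`. Each combined state is a pair, one component from each; accept when both components accept. Minimizing collapses redundant product states.
With 8 states:
        a   b   c  
>* S0   S1  S0  S0 
 * S1   S2  S3  S4 
 * S2   S5  S6  S4 
 * S3   S2  S3  S3 
   S4   S4  S4  S4 
 * S5   S4  S7  S4 
 * S6   S5  S6  S6 
 * S7   S4  S7  S7 
(> = start, * = accepting)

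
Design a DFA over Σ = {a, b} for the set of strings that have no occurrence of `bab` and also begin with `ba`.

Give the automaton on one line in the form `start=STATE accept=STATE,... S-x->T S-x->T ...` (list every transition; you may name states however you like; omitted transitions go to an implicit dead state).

start=S0 accept=S4,S6,S9 S0-a->S1 S0-b->S2 S1-a->S1 S1-b->S3 S2-a->S4 S2-b->S3 S3-a->S5 S3-b->S3 S4-a->S6 S4-b->S7 S5-a->S1 S5-b->S8 S6-a->S6 S6-b->S9 S7-a->S7 S7-b->S7 S8-a->S8 S8-b->S8 S9-a->S4 S9-b->S9

Build one automaton per condition and run them in lockstep. The first has 4 states tracking partial matches of the forbidden pattern `bab`; the second has 4 states tracking whether the input so far still matches the prefix `ba`. A product state is a pair (one from each), accepting exactly when both do.
With 10 states:
        a   b  
>  S0   S1  S2 
   S1   S1  S3 
   S2   S4  S3 
   S3   S5  S3 
 * S4   S6  S7 
   S5   S1  S8 
 * S6   S6  S9 
   S7   S7  S7 
   S8   S8  S8 
 * S9   S4  S9 
(> = start, * = accepting)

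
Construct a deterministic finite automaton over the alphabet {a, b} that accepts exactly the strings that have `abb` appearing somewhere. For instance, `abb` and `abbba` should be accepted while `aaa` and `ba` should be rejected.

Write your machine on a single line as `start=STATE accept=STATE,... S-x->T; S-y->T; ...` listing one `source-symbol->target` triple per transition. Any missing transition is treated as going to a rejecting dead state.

start=S0; accept=S3; S0-a->S1; S0-b->S0; S1-a->S1; S1-b->S2; S2-a->S1; S2-b->S3; S3-a->S3; S3-b->S3

Track how much of `abb` has been matched so far: state S0 is no progress, S3 is the absorbing accept state reached once `abb` has occurred. Intermediate states record partial matches; on a mismatch, fall back to the longest reusable overlap.
        a   b  
>  S0   S1  S0 
   S1   S1  S2 
   S2   S1  S3 
 * S3   S3  S3 
(> = start, * = accepting)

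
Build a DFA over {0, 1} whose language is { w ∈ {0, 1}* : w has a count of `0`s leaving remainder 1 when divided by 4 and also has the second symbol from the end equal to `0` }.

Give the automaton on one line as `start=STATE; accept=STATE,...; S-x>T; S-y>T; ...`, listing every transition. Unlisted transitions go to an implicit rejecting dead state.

start=q0; accept=q3,q7; q0-0>q1; q0-1>q0; q1-0>q2; q1-1>q3; q2-0>q4; q2-1>q2; q3-0>q2; q3-1>q5; q4-0>q6; q4-1>q4; q5-0>q2; q5-1>q5; q6-0>q7; q6-1>q0; q7-0>q2; q7-1>q3

Run two small machines in parallel and take their product. One (4 states) tracks the count of `0`s modulo 4; the other (7 states) tracks the last 2 symbols read. Each combined state is a pair, one component from each; accept when both components accept. After merging equivalent states the machine shrinks.
With 8 states:
        0   1  
>  q0   q1  q0 
   q1   q2  q3 
   q2   q4  q2 
 * q3   q2  q5 
   q4   q6  q4 
   q5   q2  q5 
   q6   q7  q0 
 * q7   q2  q3 
(> = start, * = accepting)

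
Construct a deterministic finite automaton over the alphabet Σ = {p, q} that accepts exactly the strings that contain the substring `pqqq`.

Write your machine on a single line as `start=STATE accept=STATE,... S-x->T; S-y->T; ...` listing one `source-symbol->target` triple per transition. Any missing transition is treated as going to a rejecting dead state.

start=S0; accept=S4; S0-p->S1; S0-q->S0; S1-p->S1; S1-q->S2; S2-p->S1; S2-q->S3; S3-p->S1; S3-q->S4; S4-p->S4; S4-q->S4

States S0..S3 record the length of the longest prefix of `pqqq` that matches the current input suffix. Reaching S4 means `pqqq` has been seen, and we stay there forever. Accept from S4.
A 5-state machine:
        p   q  
>  S0   S1  S0 
   S1   S1  S2 
   S2   S1  S3 
   S3   S1  S4 
 * S4   S4  S4 
(> = start, * = accepting)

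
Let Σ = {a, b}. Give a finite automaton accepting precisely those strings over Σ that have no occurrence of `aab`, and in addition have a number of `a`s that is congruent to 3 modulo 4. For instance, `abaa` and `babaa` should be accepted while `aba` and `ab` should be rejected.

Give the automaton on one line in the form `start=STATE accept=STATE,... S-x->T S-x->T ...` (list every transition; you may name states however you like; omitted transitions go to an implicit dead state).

Handle the two conditions separately and then intersect. The first has 4 states tracking partial matches of the forbidden pattern `aab`; the second has 4 states tracking the count of `a`s modulo 4. A product state is a pair (one from each), accepting exactly when both do. Minimizing collapses redundant product states.
With 13 states:
          a    b  
>  q0     q1   q0 
   q1     q2   q3 
   q2     q4   q5 
   q3     q6   q3 
 * q4     q7   q5 
   q5     q5   q5 
   q6     q4   q8 
   q7     q9   q5 
   q8    q10   q8 
   q9     q2   q5 
 * q10    q7  q11 
 * q11   q12  q11 
   q12    q9   q0 
(> = start, * = accepting)

start=q0 accept=q4,q10,q11 q0-a->q1 q0-b->q0 q1-a->q2 q1-b->q3 q2-a->q4 q2-b->q5 q3-a->q6 q3-b->q3 q4-a->q7 q4-b->q5 q5-a->q5 q5-b->q5 q6-a->q4 q6-b->q8 q7-a->q9 q7-b->q5 q8-a->q10 q8-b->q8 q9-a->q2 q9-b->q5 q10-a->q7 q10-b->q11 q11-a->q12 q11-b->q11 q12-a->q9 q12-b->q0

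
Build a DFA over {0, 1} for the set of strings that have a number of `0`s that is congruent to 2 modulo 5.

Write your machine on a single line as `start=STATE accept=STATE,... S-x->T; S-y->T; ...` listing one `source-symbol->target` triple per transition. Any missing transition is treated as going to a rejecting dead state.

Keep the running count of `0`s modulo 5: each `0` advances along the cycle S0 → S1 → S2 → S3 → S4 → S0 while other symbols loop. Accept at S2.
A 5-state machine:
        0   1  
>  S0   S1  S0 
   S1   S2  S1 
 * S2   S3  S2 
   S3   S4  S3 
   S4   S0  S4 
(> = start, * = accepting)

start=S0; accept=S2; S0-0->S1; S0-1->S0; S1-0->S2; S1-1->S1; S2-0->S3; S2-1->S2; S3-0->S4; S3-1->S3; S4-0->S0; S4-1->S4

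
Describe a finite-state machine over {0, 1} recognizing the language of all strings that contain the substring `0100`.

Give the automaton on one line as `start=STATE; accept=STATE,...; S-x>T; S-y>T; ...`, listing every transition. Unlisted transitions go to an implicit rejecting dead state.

start=S0; accept=S4; S0-0>S1; S0-1>S0; S1-0>S1; S1-1>S2; S2-0>S3; S2-1>S0; S3-0>S4; S3-1>S2; S4-0>S4; S4-1>S4

States S0..S3 record the length of the longest prefix of `0100` that matches the current input suffix. Reaching S4 means `0100` has been seen, and we stay there forever. Accept from S4.
5 states suffice.
        0   1  
>  S0   S1  S0 
   S1   S1  S2 
   S2   S3  S0 
   S3   S4  S2 
 * S4   S4  S4 
(> = start, * = accepting)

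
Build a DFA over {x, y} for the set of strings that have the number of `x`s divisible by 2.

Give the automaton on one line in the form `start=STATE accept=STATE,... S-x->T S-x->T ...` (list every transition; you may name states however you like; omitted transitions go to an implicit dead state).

Keep the running count of `x`s modulo 2: each `x` advances along the cycle q0 → q1 → q0 while other symbols loop. Accept at q0.
With 2 states:
        x   y  
>* q0   q1  q0 
   q1   q0  q1 
(> = start, * = accepting)

start=q0 accept=q0 q0-x->q1 q0-y->q0 q1-x->q0 q1-y->q1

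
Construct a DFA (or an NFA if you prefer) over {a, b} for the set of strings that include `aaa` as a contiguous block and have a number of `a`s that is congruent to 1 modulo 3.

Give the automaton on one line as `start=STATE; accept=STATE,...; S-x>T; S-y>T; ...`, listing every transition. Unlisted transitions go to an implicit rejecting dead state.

Build one automaton per condition and run them in lockstep. The first has 4 states tracking whether and how much of `aaa` has been seen; the second has 3 states tracking the count of `a`s modulo 3. A product state is a pair (one from each), accepting exactly when both do.
          a    b  
>  q0     q1   q0 
   q1     q2   q3 
   q2     q4   q5 
   q3     q6   q3 
   q4     q7   q4 
   q5     q8   q5 
   q6     q9   q5 
 * q7    q10   q7 
   q8    q11   q0 
   q9     q7   q0 
   q10    q4  q10 
   q11   q10   q3 
(> = start, * = accepting)

start=q0; accept=q7; q0-a>q1; q0-b>q0; q1-a>q2; q1-b>q3; q2-a>q4; q2-b>q5; q3-a>q6; q3-b>q3; q4-a>q7; q4-b>q4; q5-a>q8; q5-b>q5; q6-a>q9; q6-b>q5; q7-a>q10; q7-b>q7; q8-a>q11; q8-b>q0; q9-a>q7; q9-b>q0; q10-a>q4; q10-b>q10; q11-a>q10; q11-b>q3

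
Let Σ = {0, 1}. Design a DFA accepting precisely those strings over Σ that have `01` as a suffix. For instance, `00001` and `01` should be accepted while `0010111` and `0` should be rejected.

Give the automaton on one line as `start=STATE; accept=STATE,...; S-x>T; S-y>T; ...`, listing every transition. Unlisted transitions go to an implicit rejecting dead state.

start=q0; accept=q2; q0-0>q1; q0-1>q0; q1-0>q1; q1-1>q2; q2-0>q1; q2-1>q0

Let each state record the length of the longest suffix of the input read so far that is also a prefix of `01`. q1 means the last symbol is `0`; q2 means the last 2 symbols are `01`. Accept only at q2, where the string currently ends in `01`.
A 3-state machine:
        0   1  
>  q0   q1  q0 
   q1   q1  q2 
 * q2   q1  q0 
(> = start, * = accepting)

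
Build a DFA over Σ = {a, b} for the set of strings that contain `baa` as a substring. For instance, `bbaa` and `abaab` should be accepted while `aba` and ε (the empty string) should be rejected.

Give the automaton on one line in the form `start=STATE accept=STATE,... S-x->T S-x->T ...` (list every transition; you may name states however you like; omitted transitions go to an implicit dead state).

Track how much of `baa` has been matched so far: state q0 is no progress, q3 is the absorbing accept state reached once `baa` has occurred. Intermediate states record partial matches; on a mismatch, fall back to the longest reusable overlap.
        a   b  
>  q0   q0  q1 
   q1   q2  q1 
   q2   q3  q1 
 * q3   q3  q3 
(> = start, * = accepting)

start=q0 accept=q3 q0-a->q0 q0-b->q1 q1-a->q2 q1-b->q1 q2-a->q3 q2-b->q1 q3-a->q3 q3-b->q3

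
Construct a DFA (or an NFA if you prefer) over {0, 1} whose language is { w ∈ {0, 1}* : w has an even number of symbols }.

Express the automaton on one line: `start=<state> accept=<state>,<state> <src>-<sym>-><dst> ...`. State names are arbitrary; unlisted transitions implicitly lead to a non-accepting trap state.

Count input length modulo 2: every symbol advances one step around the cycle s0 → s1 → s0. Accept at s0.
A 2-state machine:
        0   1  
>* s0   s1  s1 
   s1   s0  s0 
(> = start, * = accepting)

start=s0 accept=s0 s0-0->s1 s0-1->s1 s1-0->s0 s1-1->s0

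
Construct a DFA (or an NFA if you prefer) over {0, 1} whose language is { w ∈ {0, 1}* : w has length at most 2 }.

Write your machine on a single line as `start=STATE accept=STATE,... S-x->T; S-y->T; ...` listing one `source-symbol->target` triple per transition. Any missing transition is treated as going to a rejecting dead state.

start=A; accept=A,B,C; A-0->B; A-1->B; B-0->C; B-1->C; C-0->D; C-1->D; D-0->D; D-1->D

Count input length up to 3: every symbol moves from A toward D, which means 'more than 2' and absorbs. Accept from {A, B, C}.
       0  1 
>* A   B  B 
 * B   C  C 
 * C   D  D 
   D   D  D 
(> = start, * = accepting)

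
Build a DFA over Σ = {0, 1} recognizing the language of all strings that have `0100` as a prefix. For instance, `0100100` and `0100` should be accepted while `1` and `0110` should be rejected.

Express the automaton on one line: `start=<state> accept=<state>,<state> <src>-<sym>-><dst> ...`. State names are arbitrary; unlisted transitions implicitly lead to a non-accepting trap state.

Walk along `0100` while the input agrees: from S0 take `0` to S1, and so on. Any deviation drops to the rejecting sink S5. Once S4 is reached the prefix is confirmed and every continuation is accepted.
A 6-state machine:
        0   1  
>  S0   S1  S5 
   S1   S5  S2 
   S2   S3  S5 
   S3   S4  S5 
 * S4   S4  S4 
   S5   S5  S5 
(> = start, * = accepting)

start=S0 accept=S4 S0-0->S1 S0-1->S5 S1-0->S5 S1-1->S2 S2-0->S3 S2-1->S5 S3-0->S4 S3-1->S5 S4-0->S4 S4-1->S4 S5-0->S5 S5-1->S5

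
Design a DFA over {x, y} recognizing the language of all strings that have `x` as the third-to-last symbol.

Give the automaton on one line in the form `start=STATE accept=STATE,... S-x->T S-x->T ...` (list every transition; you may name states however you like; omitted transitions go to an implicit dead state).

A DFA must remember the last 3 symbols (since which symbol is third-to-last isn't known until the input ends). Use one state per possible window of the last ≤3 symbols; accept from those whose window starts with `x`.
          x    y  
>  q0     q1   q2 
   q1     q3   q4 
   q2     q5   q6 
   q3     q7   q8 
   q4     q9  q10 
   q5    q11  q12 
   q6    q13  q14 
 * q7     q7   q8 
 * q8     q9  q10 
 * q9    q11  q12 
 * q10   q13  q14 
   q11    q7   q8 
   q12    q9  q10 
   q13   q11  q12 
   q14   q13  q14 
(> = start, * = accepting)

start=q0 accept=q7,q8,q9,q10 q0-x->q1 q0-y->q2 q1-x->q3 q1-y->q4 q2-x->q5 q2-y->q6 q3-x->q7 q3-y->q8 q4-x->q9 q4-y->q10 q5-x->q11 q5-y->q12 q6-x->q13 q6-y->q14 q7-x->q7 q7-y->q8 q8-x->q9 q8-y->q10 q9-x->q11 q9-y->q12 q10-x->q13 q10-y->q14 q11-x->q7 q11-y->q8 q12-x->q9 q12-y->q10 q13-x->q11 q13-y->q12 q14-x->q13 q14-y->q14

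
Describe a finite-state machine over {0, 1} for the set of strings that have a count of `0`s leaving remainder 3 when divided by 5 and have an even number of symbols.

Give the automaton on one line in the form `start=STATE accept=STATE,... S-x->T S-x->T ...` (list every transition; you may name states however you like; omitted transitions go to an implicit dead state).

Build one automaton per condition and run them in lockstep. The first has 5 states tracking the count of `0`s modulo 5; the second has 2 states tracking the input length modulo 2. A product state is a pair (one from each), accepting exactly when both do.
With 10 states:
        0   1  
>  S0   S1  S2 
   S1   S3  S4 
   S2   S4  S0 
   S3   S5  S6 
   S4   S6  S1 
   S5   S7  S8 
   S6   S8  S3 
   S7   S2  S9 
 * S8   S9  S5 
   S9   S0  S7 
(> = start, * = accepting)

start=S0 accept=S8 S0-0->S1 S0-1->S2 S1-0->S3 S1-1->S4 S2-0->S4 S2-1->S0 S3-0->S5 S3-1->S6 S4-0->S6 S4-1->S1 S5-0->S7 S5-1->S8 S6-0->S8 S6-1->S3 S7-0->S2 S7-1->S9 S8-0->S9 S8-1->S5 S9-0->S0 S9-1->S7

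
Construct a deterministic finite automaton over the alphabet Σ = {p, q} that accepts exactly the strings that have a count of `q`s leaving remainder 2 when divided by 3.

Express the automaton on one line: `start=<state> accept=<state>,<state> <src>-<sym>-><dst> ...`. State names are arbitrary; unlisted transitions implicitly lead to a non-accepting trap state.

start=S0 accept=S2 S0-p->S0 S0-q->S1 S1-p->S1 S1-q->S2 S2-p->S2 S2-q->S0

The only thing that matters is how many `q`s have appeared, reduced mod 3. Use one state per residue: S0 for 0, …, S2 for 2. Reading `q` moves to the next residue; anything else stays put. S2 is accepting.
A 3-state machine:
        p   q  
>  S0   S0  S1 
   S1   S1  S2 
 * S2   S2  S0 
(> = start, * = accepting)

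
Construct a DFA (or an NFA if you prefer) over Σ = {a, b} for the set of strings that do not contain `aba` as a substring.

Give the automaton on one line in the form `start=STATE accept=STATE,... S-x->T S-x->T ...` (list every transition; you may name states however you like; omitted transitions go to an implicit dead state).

This is the complement of 'contains `aba`'. Use the same substring-matching states — S0 through S3 holding how much of `aba` has just been matched — but flip the accepting set: everything except the trap S3 accepts.
With 4 states:
        a   b  
>* S0   S1  S0 
 * S1   S1  S2 
 * S2   S3  S0 
   S3   S3  S3 
(> = start, * = accepting)

start=S0 accept=S0,S1,S2 S0-a->S1 S0-b->S0 S1-a->S1 S1-b->S2 S2-a->S3 S2-b->S0 S3-a->S3 S3-b->S3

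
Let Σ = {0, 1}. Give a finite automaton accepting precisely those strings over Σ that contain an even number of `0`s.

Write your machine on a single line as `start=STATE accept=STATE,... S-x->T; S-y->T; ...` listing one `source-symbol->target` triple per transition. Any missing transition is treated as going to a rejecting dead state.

The only thing that matters is how many `0`s have appeared, reduced mod 2. Use one state per residue: s0 for 0, …, s1 for 1. Reading `0` moves to the next residue; anything else stays put. s0 is accepting.
With 2 states:
        0   1  
>* s0   s1  s0 
   s1   s0  s1 
(> = start, * = accepting)

start=s0; accept=s0; s0-0->s1; s0-1->s0; s1-0->s0; s1-1->s1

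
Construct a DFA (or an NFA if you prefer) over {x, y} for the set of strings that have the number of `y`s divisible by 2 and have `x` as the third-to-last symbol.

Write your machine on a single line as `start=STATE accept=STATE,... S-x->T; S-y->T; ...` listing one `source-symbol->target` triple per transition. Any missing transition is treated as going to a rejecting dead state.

Run two small machines in parallel and take their product. One (2 states) tracks the count of `y`s modulo 2; the other (15 states) tracks the last 3 symbols read. Each combined state is a pair, one component from each; accept when both components accept. Minimizing collapses redundant product states.
With 12 states:
          x    y  
>  q0     q1   q2 
   q1     q3   q4 
   q2     q5   q0 
   q3     q6   q4 
   q4     q5   q7 
   q5     q8   q9 
 * q6     q6   q4 
 * q7     q1   q2 
   q8     q8  q10 
   q9    q11   q2 
 * q10   q11   q2 
 * q11    q3   q4 
(> = start, * = accepting)

start=q0; accept=q6,q7,q10,q11; q0-x->q1; q0-y->q2; q1-x->q3; q1-y->q4; q2-x->q5; q2-y->q0; q3-x->q6; q3-y->q4; q4-x->q5; q4-y->q7; q5-x->q8; q5-y->q9; q6-x->q6; q6-y->q4; q7-x->q1; q7-y->q2; q8-x->q8; q8-y->q10; q9-x->q11; q9-y->q2; q10-x->q11; q10-y->q2; q11-x->q3; q11-y->q4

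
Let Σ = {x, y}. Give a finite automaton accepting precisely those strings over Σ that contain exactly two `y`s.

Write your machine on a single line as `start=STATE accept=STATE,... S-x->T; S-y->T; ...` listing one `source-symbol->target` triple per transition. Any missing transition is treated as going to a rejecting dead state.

start=s0; accept=s2; s0-x->s0; s0-y->s1; s1-x->s1; s1-y->s2; s2-x->s2; s2-y->s3; s3-x->s3; s3-y->s3

Only the number of `y`s matters, and only up to 3. Make a chain s0 → s1 → s2 → s3 advanced by each `y` (with s3 absorbing); every other symbol self-loops. The accepting set is {s2}.
A 4-state machine:
        x   y  
>  s0   s0  s1 
   s1   s1  s2 
 * s2   s2  s3 
   s3   s3  s3 
(> = start, * = accepting)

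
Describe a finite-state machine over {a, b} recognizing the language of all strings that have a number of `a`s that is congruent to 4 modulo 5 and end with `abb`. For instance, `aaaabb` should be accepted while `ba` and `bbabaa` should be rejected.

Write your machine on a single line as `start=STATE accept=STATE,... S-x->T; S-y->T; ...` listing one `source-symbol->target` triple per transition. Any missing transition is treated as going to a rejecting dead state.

Build one automaton per condition and run them in lockstep. The first has 5 states tracking the count of `a`s modulo 5; the second has 4 states tracking how much of the suffix `abb` has currently been matched. A product state is a pair (one from each), accepting exactly when both do.
A 20-state machine:
          a    b  
>  q0     q1   q0 
   q1     q2   q3 
   q2     q4   q5 
   q3     q2   q6 
   q4     q7   q8 
   q5     q4   q9 
   q6     q2  q10 
   q7    q11  q12 
   q8     q7  q13 
   q9     q4  q14 
   q10    q2  q10 
   q11    q1  q15 
   q12   q11  q16 
   q13    q7  q17 
   q14    q4  q14 
   q15    q1  q18 
 * q16   q11  q19 
   q17    q7  q17 
   q18    q1   q0 
   q19   q11  q19 
(> = start, * = accepting)

start=q0; accept=q16; q0-a->q1; q0-b->q0; q1-a->q2; q1-b->q3; q2-a->q4; q2-b->q5; q3-a->q2; q3-b->q6; q4-a->q7; q4-b->q8; q5-a->q4; q5-b->q9; q6-a->q2; q6-b->q10; q7-a->q11; q7-b->q12; q8-a->q7; q8-b->q13; q9-a->q4; q9-b->q14; q10-a->q2; q10-b->q10; q11-a->q1; q11-b->q15; q12-a->q11; q12-b->q16; q13-a->q7; q13-b->q17; q14-a->q4; q14-b->q14; q15-a->q1; q15-b->q18; q16-a->q11; q16-b->q19; q17-a->q7; q17-b->q17; q18-a->q1; q18-b->q0; q19-a->q11; q19-b->q19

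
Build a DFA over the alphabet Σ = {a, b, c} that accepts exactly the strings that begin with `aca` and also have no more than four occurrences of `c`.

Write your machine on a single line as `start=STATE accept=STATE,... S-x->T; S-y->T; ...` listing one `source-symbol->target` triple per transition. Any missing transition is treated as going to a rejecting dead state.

start=q0; accept=q6,q8,q10,q12; q0-a->q1; q0-b->q2; q0-c->q3; q1-a->q2; q1-b->q2; q1-c->q4; q2-a->q2; q2-b->q2; q2-c->q3; q3-a->q3; q3-b->q3; q3-c->q5; q4-a->q6; q4-b->q3; q4-c->q5; q5-a->q5; q5-b->q5; q5-c->q7; q6-a->q6; q6-b->q6; q6-c->q8; q7-a->q7; q7-b->q7; q7-c->q9; q8-a->q8; q8-b->q8; q8-c->q10; q9-a->q9; q9-b->q9; q9-c->q11; q10-a->q10; q10-b->q10; q10-c->q12; q11-a->q11; q11-b->q11; q11-c->q11; q12-a->q12; q12-b->q12; q12-c->q13; q13-a->q13; q13-b->q13; q13-c->q13

Build one automaton per condition and run them in lockstep. The first has 5 states tracking whether the input so far still matches the prefix `aca`; the second has 6 states tracking the count of `c`s, saturating at 5. A product state is a pair (one from each), accepting exactly when both do.
With 14 states:
          a    b    c  
>  q0     q1   q2   q3 
   q1     q2   q2   q4 
   q2     q2   q2   q3 
   q3     q3   q3   q5 
   q4     q6   q3   q5 
   q5     q5   q5   q7 
 * q6     q6   q6   q8 
   q7     q7   q7   q9 
 * q8     q8   q8  q10 
   q9     q9   q9  q11 
 * q10   q10  q10  q12 
   q11   q11  q11  q11 
 * q12   q12  q12  q13 
   q13   q13  q13  q13 
(> = start, * = accepting)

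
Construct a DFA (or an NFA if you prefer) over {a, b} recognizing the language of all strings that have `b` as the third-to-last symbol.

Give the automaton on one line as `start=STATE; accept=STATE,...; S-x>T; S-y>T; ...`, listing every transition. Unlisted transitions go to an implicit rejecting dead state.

A DFA must remember the last 3 symbols (since which symbol is third-to-last isn't known until the input ends). Use one state per possible window of the last ≤3 symbols; accept from those whose window starts with `b`.
15 states suffice.
          a    b  
>  S0     S1   S2 
   S1     S3   S4 
   S2     S5   S6 
   S3     S7   S8 
   S4     S9  S10 
   S5    S11  S12 
   S6    S13  S14 
   S7     S7   S8 
   S8     S9  S10 
   S9    S11  S12 
   S10   S13  S14 
 * S11    S7   S8 
 * S12    S9  S10 
 * S13   S11  S12 
 * S14   S13  S14 
(> = start, * = accepting)

start=S0; accept=S11,S12,S13,S14; S0-a>S1; S0-b>S2; S1-a>S3; S1-b>S4; S2-a>S5; S2-b>S6; S3-a>S7; S3-b>S8; S4-a>S9; S4-b>S10; S5-a>S11; S5-b>S12; S6-a>S13; S6-b>S14; S7-a>S7; S7-b>S8; S8-a>S9; S8-b>S10; S9-a>S11; S9-b>S12; S10-a>S13; S10-b>S14; S11-a>S7; S11-b>S8; S12-a>S9; S12-b>S10; S13-a>S11; S13-b>S12; S14-a>S13; S14-b>S14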